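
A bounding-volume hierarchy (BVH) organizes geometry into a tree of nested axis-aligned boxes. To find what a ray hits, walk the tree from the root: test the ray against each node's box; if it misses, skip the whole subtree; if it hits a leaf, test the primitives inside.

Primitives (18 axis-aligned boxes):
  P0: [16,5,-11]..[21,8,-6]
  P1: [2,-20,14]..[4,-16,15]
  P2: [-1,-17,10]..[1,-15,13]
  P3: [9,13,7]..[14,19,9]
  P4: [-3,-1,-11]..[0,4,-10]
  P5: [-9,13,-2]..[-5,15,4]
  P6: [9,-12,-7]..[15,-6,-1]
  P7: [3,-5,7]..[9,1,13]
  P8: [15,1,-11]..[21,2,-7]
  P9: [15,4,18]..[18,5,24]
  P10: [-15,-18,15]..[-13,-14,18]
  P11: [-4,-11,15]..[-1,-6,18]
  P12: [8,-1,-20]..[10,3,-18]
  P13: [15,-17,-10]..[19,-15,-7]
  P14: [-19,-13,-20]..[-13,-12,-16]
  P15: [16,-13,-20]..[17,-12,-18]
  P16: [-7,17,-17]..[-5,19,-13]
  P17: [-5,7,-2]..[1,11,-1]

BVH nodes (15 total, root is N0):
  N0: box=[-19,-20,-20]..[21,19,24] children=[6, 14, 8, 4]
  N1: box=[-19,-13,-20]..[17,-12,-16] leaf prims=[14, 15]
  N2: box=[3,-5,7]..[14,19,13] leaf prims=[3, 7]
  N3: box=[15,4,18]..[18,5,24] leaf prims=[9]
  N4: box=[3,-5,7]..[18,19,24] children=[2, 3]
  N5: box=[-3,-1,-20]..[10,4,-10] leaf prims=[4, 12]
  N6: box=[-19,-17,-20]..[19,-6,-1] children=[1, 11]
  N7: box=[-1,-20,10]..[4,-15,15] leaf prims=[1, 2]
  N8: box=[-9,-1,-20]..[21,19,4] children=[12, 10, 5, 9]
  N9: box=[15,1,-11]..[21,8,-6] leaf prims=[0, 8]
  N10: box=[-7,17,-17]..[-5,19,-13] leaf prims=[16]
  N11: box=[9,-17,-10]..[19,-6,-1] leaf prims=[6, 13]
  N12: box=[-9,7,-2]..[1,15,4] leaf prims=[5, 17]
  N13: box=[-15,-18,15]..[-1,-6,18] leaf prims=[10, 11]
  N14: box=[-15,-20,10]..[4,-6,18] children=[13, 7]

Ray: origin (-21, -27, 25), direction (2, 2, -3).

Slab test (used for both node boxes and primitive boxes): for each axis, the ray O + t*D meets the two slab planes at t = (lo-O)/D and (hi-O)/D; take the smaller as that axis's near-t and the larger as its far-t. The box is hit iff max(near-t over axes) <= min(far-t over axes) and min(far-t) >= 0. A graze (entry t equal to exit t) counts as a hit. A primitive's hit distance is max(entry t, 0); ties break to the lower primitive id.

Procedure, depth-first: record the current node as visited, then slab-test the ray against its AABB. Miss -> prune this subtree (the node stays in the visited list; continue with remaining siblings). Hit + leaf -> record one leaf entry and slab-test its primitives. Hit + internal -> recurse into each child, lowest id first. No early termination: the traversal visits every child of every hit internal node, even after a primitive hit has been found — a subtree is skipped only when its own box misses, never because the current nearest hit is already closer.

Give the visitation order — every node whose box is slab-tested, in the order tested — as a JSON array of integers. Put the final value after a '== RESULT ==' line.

Trace the traversal:
N0 x:[1,21] y:[7/2,23] z:[1/3,15] -> hit [7/2,15], descend [4, 6, 8, 14]
  N4 x:[12,39/2] y:[11,23] z:[1/3,6] -> miss, prune
  N6 x:[1,20] y:[5,21/2] z:[26/3,15] -> hit [26/3,21/2], descend [1, 11]
    N1 x:[1,19] y:[7,15/2] z:[41/3,15] -> miss, prune
    N11 x:[15,20] y:[5,21/2] z:[26/3,35/3] -> miss, prune
  N8 x:[6,21] y:[13,23] z:[7,15] -> hit [13,15], descend [5, 9, 10, 12]
    N5 x:[9,31/2] y:[13,31/2] z:[35/3,15] -> hit [13,15] leaf, test {P4(miss), P12@t=29/2}
    N9 x:[18,21] y:[14,35/2] z:[31/3,12] -> miss, prune
    N10 x:[7,8] y:[22,23] z:[38/3,14] -> miss, prune
    N12 x:[6,11] y:[17,21] z:[7,9] -> miss, prune
  N14 x:[3,25/2] y:[7/2,21/2] z:[7/3,5] -> hit [7/2,5], descend [7, 13]
    N7 x:[10,25/2] y:[7/2,6] z:[10/3,5] -> miss, prune
    N13 x:[3,10] y:[9/2,21/2] z:[7/3,10/3] -> miss, prune

Visited [0, 4, 6, 1, 11, 8, 5, 9, 10, 12, 14, 7, 13]. Tests: 13 box, 1 leaf. Nearest: P12.

== RESULT ==
[0, 4, 6, 1, 11, 8, 5, 9, 10, 12, 14, 7, 13]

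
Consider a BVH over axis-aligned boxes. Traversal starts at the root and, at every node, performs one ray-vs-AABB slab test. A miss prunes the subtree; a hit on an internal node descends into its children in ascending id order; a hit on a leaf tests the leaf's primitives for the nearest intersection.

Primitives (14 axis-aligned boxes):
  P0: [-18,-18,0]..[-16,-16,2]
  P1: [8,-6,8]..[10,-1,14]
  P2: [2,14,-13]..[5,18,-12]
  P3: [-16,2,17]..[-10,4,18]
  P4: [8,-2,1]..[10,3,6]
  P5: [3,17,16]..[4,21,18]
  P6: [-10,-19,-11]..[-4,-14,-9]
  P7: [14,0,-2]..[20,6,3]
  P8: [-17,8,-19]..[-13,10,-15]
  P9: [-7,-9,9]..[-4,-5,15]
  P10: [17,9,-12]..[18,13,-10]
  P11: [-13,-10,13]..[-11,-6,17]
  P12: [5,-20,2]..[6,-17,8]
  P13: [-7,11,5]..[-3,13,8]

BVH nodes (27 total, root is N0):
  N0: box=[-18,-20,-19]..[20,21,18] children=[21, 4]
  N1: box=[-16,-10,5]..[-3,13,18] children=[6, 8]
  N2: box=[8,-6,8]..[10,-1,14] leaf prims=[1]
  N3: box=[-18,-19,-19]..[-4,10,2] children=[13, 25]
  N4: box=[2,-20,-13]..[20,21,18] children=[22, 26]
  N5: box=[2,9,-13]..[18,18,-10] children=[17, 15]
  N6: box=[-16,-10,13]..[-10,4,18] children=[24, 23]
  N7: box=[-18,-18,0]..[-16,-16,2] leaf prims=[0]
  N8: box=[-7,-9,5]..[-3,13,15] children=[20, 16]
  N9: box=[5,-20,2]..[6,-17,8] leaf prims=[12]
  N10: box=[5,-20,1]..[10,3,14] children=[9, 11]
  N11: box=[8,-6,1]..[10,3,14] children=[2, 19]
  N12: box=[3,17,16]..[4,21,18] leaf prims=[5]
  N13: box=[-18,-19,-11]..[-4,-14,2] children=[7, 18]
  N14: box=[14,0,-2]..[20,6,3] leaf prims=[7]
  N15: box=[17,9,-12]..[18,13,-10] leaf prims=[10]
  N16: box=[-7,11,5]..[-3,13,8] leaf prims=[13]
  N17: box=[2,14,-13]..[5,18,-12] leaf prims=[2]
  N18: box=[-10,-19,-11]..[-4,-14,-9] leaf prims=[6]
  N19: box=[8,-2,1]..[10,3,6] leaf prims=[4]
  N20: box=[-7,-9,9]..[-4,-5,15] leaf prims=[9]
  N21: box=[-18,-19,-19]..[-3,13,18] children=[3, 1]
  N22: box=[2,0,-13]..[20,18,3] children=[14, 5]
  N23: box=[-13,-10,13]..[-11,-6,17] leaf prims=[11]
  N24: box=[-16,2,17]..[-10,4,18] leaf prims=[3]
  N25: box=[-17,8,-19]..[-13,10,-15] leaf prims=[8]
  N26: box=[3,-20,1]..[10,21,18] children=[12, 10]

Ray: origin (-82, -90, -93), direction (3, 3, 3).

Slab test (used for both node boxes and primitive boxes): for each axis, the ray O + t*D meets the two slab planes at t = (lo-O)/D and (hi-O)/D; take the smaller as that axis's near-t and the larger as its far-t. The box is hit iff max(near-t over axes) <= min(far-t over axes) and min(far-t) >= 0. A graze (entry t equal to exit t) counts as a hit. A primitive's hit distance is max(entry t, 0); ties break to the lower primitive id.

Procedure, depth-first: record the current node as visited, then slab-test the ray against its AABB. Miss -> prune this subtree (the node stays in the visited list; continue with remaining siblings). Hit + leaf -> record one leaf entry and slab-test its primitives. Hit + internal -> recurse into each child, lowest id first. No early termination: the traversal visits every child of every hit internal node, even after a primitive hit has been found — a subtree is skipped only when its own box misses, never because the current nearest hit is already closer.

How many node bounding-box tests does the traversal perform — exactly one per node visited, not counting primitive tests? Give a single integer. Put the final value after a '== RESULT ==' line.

Traverse from the root:
N0 x:[64/3,34] y:[70/3,37] z:[74/3,37] -> hit [74/3,34], descend [4, 21]
  N4 x:[28,34] y:[70/3,37] z:[80/3,37] -> hit [28,34], descend [22, 26]
    N22 x:[28,34] y:[30,36] z:[80/3,32] -> hit [30,32], descend [5, 14]
      N5 x:[28,100/3] y:[33,36] z:[80/3,83/3] -> miss, prune
      N14 x:[32,34] y:[30,32] z:[91/3,32] -> hit [32,32] leaf, test {P7@t=32}
    N26 x:[85/3,92/3] y:[70/3,37] z:[94/3,37] -> miss, prune
  N21 x:[64/3,79/3] y:[71/3,103/3] z:[74/3,37] -> hit [74/3,79/3], descend [1, 3]
    N1 x:[22,79/3] y:[80/3,103/3] z:[98/3,37] -> miss, prune
    N3 x:[64/3,26] y:[71/3,100/3] z:[74/3,95/3] -> hit [74/3,26], descend [13, 25]
      N13 x:[64/3,26] y:[71/3,76/3] z:[82/3,95/3] -> miss, prune
      N25 x:[65/3,23] y:[98/3,100/3] z:[74/3,26] -> miss, prune

Visited [0, 4, 22, 5, 14, 26, 21, 1, 3, 13, 25]. Tests: 11 box, 1 leaf. Nearest: P7.

== RESULT ==
11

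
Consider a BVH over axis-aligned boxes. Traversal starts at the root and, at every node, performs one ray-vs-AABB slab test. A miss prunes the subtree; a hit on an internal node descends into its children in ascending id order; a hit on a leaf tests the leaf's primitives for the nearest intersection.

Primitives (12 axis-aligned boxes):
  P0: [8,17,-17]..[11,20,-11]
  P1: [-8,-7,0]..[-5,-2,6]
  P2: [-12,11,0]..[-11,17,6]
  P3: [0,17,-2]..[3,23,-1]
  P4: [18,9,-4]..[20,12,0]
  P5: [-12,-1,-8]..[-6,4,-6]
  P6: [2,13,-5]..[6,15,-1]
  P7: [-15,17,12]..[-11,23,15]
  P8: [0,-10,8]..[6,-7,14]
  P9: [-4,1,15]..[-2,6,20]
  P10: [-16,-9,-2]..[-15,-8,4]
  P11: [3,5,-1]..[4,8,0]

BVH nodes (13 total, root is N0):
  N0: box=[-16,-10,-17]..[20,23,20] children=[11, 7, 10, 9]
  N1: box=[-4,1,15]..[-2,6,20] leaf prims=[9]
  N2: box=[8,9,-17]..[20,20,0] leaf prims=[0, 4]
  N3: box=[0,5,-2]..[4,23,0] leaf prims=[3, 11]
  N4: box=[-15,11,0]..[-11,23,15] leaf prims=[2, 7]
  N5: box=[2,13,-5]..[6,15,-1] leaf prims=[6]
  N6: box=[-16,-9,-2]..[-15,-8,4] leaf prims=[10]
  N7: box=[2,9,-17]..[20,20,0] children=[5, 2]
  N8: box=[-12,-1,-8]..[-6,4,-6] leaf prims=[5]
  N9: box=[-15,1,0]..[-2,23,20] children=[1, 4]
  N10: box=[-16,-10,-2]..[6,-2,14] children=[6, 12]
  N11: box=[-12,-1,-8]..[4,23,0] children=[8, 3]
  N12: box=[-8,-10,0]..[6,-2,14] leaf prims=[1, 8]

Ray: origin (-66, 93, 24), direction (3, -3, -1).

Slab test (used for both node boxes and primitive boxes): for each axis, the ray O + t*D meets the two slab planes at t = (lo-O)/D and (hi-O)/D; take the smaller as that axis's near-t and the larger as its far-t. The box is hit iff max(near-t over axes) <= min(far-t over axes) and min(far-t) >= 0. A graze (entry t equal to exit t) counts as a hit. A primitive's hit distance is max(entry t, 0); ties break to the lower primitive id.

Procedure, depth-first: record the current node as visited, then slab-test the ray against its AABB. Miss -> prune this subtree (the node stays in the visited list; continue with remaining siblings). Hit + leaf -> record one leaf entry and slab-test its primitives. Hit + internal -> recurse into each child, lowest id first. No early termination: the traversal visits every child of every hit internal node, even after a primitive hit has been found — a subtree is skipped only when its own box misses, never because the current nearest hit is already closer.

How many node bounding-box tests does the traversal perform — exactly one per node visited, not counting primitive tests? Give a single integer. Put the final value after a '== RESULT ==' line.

Trace the traversal:
N0 x:[50/3,86/3] y:[70/3,103/3] z:[4,41] -> hit [70/3,86/3], descend [7, 9, 10, 11]
  N7 x:[68/3,86/3] y:[73/3,28] z:[24,41] -> hit [73/3,28], descend [2, 5]
    N2 x:[74/3,86/3] y:[73/3,28] z:[24,41] -> hit [74/3,28] leaf, test {P0(miss), P4@t=28}
    N5 x:[68/3,24] y:[26,80/3] z:[25,29] -> miss, prune
  N9 x:[17,64/3] y:[70/3,92/3] z:[4,24] -> miss, prune
  N10 x:[50/3,24] y:[95/3,103/3] z:[10,26] -> miss, prune
  N11 x:[18,70/3] y:[70/3,94/3] z:[24,32] -> miss, prune

Visited [0, 7, 2, 5, 9, 10, 11]. Tests: 7 box, 1 leaf. Nearest: P4.

== RESULT ==
7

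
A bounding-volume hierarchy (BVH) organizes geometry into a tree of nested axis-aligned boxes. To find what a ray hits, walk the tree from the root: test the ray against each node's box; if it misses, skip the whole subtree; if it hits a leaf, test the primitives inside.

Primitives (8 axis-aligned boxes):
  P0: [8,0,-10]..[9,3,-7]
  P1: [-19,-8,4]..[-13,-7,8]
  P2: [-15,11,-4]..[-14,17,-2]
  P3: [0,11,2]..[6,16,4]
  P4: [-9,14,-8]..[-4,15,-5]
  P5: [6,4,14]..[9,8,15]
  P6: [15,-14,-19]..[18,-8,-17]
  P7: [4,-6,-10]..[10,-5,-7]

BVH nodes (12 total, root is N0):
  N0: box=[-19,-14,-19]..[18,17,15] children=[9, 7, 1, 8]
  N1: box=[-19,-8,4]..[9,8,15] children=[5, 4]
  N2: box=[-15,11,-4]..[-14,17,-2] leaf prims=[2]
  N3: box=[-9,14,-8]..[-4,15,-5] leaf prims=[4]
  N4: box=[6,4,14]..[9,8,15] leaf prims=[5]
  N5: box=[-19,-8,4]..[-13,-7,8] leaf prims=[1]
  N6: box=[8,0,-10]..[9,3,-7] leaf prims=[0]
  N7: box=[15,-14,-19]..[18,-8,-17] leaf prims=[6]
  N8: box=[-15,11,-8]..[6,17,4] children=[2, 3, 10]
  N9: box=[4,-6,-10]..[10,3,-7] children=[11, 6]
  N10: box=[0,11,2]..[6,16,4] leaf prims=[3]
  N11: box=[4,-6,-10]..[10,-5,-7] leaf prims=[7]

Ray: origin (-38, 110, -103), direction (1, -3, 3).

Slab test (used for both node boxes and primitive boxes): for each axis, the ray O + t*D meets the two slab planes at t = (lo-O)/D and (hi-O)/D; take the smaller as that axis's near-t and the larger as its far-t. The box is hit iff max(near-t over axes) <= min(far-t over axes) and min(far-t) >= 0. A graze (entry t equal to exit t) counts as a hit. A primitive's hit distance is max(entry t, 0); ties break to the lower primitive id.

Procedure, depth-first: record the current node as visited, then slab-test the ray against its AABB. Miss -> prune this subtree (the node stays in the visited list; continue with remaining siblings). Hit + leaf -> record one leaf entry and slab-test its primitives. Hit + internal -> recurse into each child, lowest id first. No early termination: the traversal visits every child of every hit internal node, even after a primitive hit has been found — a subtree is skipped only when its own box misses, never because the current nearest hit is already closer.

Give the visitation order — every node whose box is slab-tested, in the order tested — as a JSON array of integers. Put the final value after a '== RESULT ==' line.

Trace the traversal:
N0 x:[19,56] y:[31,124/3] z:[28,118/3] -> hit [31,118/3], descend [1, 7, 8, 9]
  N1 x:[19,47] y:[34,118/3] z:[107/3,118/3] -> hit [107/3,118/3], descend [4, 5]
    N4 x:[44,47] y:[34,106/3] z:[39,118/3] -> miss, prune
    N5 x:[19,25] y:[39,118/3] z:[107/3,37] -> miss, prune
  N7 x:[53,56] y:[118/3,124/3] z:[28,86/3] -> miss, prune
  N8 x:[23,44] y:[31,33] z:[95/3,107/3] -> hit [95/3,33], descend [2, 3, 10]
    N2 x:[23,24] y:[31,33] z:[33,101/3] -> miss, prune
    N3 x:[29,34] y:[95/3,32] z:[95/3,98/3] -> hit [95/3,32] leaf, test {P4@t=95/3}
    N10 x:[38,44] y:[94/3,33] z:[35,107/3] -> miss, prune
  N9 x:[42,48] y:[107/3,116/3] z:[31,32] -> miss, prune

Summary -> nodes [0, 1, 4, 5, 7, 8, 2, 3, 10, 9]; box-tests=10; leaf-entries=1; first=P4

== RESULT ==
[0, 1, 4, 5, 7, 8, 2, 3, 10, 9]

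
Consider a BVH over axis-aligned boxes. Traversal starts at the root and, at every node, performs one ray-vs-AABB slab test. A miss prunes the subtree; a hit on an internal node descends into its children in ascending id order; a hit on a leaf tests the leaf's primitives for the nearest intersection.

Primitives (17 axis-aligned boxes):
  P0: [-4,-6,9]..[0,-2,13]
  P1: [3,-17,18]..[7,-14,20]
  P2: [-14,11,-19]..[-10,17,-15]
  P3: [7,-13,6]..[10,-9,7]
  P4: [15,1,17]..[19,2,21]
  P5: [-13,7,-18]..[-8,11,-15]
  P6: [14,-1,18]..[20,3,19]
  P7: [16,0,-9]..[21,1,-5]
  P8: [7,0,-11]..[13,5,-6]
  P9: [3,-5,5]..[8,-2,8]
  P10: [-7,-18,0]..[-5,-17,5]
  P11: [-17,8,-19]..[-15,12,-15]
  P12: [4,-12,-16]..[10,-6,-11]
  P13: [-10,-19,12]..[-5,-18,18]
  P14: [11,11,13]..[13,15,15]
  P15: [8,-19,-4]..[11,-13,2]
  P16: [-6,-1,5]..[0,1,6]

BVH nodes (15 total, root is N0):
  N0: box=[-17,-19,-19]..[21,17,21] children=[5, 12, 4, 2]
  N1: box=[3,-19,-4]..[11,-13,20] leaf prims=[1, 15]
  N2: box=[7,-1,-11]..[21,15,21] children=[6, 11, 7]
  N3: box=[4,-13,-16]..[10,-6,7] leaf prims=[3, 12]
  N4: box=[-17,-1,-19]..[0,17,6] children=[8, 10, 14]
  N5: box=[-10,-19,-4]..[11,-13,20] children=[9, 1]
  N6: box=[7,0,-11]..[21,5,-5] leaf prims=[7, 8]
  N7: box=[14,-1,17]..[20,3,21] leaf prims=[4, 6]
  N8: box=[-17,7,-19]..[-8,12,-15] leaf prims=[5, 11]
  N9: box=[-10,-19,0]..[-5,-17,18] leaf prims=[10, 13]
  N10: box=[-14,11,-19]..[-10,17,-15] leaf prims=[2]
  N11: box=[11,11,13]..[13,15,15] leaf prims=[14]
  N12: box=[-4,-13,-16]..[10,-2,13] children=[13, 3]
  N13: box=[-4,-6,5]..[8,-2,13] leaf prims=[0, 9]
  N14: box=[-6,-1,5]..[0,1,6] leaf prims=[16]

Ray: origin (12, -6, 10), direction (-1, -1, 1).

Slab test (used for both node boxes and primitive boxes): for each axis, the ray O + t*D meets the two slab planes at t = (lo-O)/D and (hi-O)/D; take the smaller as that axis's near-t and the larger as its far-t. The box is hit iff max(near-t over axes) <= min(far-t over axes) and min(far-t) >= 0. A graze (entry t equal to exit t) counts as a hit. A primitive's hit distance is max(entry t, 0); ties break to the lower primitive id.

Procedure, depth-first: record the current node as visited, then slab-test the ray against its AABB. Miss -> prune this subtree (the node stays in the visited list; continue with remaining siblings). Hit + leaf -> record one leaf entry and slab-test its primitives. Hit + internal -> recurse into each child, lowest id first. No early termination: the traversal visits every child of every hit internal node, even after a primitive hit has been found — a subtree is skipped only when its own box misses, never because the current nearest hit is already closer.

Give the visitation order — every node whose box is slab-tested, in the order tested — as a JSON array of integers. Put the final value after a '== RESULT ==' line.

Trace the traversal:
N0 x:[-9,29] y:[-23,13] z:[-29,11] -> hit [-9,11], descend [2, 4, 5, 12]
  N2 x:[-9,5] y:[-21,-5] z:[-21,11] -> miss, prune
  N4 x:[12,29] y:[-23,-5] z:[-29,-4] -> miss, prune
  N5 x:[1,22] y:[7,13] z:[-14,10] -> hit [7,10], descend [1, 9]
    N1 x:[1,9] y:[7,13] z:[-14,10] -> hit [7,9] leaf, test {P1@t=8, P15(miss)}
    N9 x:[17,22] y:[11,13] z:[-10,8] -> miss, prune
  N12 x:[2,16] y:[-4,7] z:[-26,3] -> hit [2,3], descend [3, 13]
    N3 x:[2,8] y:[0,7] z:[-26,-3] -> miss, prune
    N13 x:[4,16] y:[-4,0] z:[-5,3] -> miss, prune

Summary -> nodes [0, 2, 4, 5, 1, 9, 12, 3, 13]; box-tests=9; leaf-entries=1; first=P1

== RESULT ==
[0, 2, 4, 5, 1, 9, 12, 3, 13]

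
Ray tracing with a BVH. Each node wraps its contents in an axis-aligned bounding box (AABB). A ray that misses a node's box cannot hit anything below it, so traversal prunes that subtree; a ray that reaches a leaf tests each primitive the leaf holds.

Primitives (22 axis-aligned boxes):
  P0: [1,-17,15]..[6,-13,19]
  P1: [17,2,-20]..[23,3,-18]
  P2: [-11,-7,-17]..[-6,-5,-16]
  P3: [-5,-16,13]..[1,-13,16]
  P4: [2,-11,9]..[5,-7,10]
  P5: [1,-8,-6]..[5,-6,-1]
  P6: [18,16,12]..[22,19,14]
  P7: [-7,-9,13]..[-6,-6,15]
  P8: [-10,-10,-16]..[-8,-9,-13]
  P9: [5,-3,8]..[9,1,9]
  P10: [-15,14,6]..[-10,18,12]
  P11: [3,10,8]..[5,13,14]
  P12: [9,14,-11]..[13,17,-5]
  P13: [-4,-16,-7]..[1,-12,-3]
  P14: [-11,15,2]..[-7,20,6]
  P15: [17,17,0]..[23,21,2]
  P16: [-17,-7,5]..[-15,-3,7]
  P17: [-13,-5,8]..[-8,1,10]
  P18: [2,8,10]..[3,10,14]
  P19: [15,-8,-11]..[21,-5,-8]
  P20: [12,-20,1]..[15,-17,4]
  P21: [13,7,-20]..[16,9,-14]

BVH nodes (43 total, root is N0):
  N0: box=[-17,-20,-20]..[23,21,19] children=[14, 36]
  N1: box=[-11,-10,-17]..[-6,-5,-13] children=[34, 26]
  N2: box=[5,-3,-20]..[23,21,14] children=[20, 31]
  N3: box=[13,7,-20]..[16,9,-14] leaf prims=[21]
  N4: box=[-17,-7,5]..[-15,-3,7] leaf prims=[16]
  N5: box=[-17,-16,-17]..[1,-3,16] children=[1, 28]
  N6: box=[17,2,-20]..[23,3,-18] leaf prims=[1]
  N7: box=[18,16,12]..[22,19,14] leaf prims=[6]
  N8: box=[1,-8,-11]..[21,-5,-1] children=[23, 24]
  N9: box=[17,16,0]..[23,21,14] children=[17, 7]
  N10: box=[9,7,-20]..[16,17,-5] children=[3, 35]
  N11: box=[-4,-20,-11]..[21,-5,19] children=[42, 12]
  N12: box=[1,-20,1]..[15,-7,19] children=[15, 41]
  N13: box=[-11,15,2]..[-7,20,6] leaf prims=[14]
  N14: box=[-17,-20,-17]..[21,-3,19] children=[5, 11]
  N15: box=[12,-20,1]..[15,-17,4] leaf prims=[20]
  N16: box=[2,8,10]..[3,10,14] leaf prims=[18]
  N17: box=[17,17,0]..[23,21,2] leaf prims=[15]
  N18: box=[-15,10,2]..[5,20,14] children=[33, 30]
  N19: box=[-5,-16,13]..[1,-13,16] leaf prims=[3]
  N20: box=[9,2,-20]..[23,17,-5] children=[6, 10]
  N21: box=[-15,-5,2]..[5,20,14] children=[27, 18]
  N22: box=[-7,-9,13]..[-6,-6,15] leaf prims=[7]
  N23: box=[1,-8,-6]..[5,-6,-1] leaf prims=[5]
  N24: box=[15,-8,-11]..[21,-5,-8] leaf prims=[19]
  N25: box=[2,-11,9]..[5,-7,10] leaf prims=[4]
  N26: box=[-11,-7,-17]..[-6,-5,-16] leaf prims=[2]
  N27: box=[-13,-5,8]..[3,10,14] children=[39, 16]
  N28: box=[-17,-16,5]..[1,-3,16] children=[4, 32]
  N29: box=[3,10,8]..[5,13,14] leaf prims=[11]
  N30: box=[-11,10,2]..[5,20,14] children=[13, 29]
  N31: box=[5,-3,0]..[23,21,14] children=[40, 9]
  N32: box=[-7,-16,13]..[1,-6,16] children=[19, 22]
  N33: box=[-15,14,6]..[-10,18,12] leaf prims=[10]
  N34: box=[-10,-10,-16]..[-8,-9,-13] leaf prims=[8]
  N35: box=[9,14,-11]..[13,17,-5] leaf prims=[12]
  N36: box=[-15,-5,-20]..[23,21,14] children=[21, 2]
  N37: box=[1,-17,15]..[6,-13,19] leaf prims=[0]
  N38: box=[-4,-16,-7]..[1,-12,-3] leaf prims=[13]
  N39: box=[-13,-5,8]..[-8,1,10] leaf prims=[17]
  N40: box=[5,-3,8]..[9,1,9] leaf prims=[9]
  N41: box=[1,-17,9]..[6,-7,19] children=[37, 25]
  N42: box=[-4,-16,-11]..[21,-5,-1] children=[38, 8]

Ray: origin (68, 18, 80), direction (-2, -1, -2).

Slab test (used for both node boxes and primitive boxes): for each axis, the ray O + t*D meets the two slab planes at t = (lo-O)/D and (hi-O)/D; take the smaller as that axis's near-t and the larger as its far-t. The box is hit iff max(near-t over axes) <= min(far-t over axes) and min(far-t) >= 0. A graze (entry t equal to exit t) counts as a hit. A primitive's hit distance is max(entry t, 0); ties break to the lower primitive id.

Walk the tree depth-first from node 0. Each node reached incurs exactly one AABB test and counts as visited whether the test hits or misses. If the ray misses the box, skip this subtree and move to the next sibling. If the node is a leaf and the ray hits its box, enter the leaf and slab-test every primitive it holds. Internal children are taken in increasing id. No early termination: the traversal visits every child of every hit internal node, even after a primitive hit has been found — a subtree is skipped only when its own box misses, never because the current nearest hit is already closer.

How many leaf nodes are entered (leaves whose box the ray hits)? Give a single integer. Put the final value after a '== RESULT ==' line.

Walk:
N0 x:[45/2,85/2] y:[-3,38] z:[61/2,50] -> hit [61/2,38], descend [14, 36]
  N14 x:[47/2,85/2] y:[21,38] z:[61/2,97/2] -> hit [61/2,38], descend [5, 11]
    N5 x:[67/2,85/2] y:[21,34] z:[32,97/2] -> hit [67/2,34], descend [1, 28]
      N1 x:[37,79/2] y:[23,28] z:[93/2,97/2] -> miss, prune
      N28 x:[67/2,85/2] y:[21,34] z:[32,75/2] -> hit [67/2,34], descend [4, 32]
        N4 x:[83/2,85/2] y:[21,25] z:[73/2,75/2] -> miss, prune
        N32 x:[67/2,75/2] y:[24,34] z:[32,67/2] -> hit [67/2,67/2], descend [19, 22]
          N19 x:[67/2,73/2] y:[31,34] z:[32,67/2] -> hit [67/2,67/2] leaf, test {P3@t=67/2}
          N22 x:[37,75/2] y:[24,27] z:[65/2,67/2] -> miss, prune
    N11 x:[47/2,36] y:[23,38] z:[61/2,91/2] -> hit [61/2,36], descend [12, 42]
      N12 x:[53/2,67/2] y:[25,38] z:[61/2,79/2] -> hit [61/2,67/2], descend [15, 41]
        N15 x:[53/2,28] y:[35,38] z:[38,79/2] -> miss, prune
        N41 x:[31,67/2] y:[25,35] z:[61/2,71/2] -> hit [31,67/2], descend [25, 37]
          N25 x:[63/2,33] y:[25,29] z:[35,71/2] -> miss, prune
          N37 x:[31,67/2] y:[31,35] z:[61/2,65/2] -> hit [31,65/2] leaf, test {P0@t=31}
      N42 x:[47/2,36] y:[23,34] z:[81/2,91/2] -> miss, prune
  N36 x:[45/2,83/2] y:[-3,23] z:[33,50] -> miss, prune

17 AABB tests over nodes [0, 14, 5, 1, 28, 4, 32, 19, 22, 11, 12, 15, 41, 25, 37, 42, 36]; 2 leaves entered; closest P0.

== RESULT ==
2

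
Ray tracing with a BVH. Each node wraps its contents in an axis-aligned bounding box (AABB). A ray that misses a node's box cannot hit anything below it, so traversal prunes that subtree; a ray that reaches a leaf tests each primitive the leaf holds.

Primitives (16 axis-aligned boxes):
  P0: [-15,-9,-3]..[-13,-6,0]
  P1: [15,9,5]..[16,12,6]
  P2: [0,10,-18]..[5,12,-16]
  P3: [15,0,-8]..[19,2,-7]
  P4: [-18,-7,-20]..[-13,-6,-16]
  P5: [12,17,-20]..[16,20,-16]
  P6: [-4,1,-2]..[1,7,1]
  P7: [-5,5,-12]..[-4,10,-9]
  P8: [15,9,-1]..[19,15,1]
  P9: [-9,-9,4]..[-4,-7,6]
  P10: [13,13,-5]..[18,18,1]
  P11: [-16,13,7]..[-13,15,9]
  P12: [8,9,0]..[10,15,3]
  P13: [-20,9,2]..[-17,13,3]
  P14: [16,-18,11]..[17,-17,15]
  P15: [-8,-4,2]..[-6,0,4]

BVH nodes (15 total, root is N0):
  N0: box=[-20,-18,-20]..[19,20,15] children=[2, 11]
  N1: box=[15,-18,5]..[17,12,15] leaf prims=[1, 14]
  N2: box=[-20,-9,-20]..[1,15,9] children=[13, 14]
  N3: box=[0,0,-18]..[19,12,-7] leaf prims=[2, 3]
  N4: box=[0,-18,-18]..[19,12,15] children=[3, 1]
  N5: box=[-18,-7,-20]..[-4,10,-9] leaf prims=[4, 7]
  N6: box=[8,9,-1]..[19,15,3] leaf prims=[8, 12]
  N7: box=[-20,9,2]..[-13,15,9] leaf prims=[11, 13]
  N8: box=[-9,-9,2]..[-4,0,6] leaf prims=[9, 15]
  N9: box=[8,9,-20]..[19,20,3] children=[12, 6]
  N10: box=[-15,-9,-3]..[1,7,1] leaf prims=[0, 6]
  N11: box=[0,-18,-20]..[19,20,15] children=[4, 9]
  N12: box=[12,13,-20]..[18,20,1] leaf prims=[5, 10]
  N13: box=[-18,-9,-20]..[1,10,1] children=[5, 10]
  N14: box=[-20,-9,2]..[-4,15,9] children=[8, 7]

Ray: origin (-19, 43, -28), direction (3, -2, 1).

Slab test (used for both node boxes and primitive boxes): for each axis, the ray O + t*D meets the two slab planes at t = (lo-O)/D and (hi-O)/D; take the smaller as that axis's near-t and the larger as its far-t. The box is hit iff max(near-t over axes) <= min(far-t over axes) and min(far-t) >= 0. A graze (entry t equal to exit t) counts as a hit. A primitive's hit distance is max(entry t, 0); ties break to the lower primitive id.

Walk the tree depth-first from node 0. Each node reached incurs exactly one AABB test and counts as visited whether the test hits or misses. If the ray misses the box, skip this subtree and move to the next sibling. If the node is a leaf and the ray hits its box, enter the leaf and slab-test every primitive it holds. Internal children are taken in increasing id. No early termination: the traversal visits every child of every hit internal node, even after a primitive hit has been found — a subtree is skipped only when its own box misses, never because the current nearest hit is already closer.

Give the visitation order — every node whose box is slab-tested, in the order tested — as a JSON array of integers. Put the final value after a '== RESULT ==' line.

Traverse from the root:
N0 x:[-1/3,38/3] y:[23/2,61/2] z:[8,43] -> hit [23/2,38/3], descend [2, 11]
  N2 x:[-1/3,20/3] y:[14,26] z:[8,37] -> miss, prune
  N11 x:[19/3,38/3] y:[23/2,61/2] z:[8,43] -> hit [23/2,38/3], descend [4, 9]
    N4 x:[19/3,38/3] y:[31/2,61/2] z:[10,43] -> miss, prune
    N9 x:[9,38/3] y:[23/2,17] z:[8,31] -> hit [23/2,38/3], descend [6, 12]
      N6 x:[9,38/3] y:[14,17] z:[27,31] -> miss, prune
      N12 x:[31/3,37/3] y:[23/2,15] z:[8,29] -> hit [23/2,37/3] leaf, test {P5@t=23/2, P10(miss)}

Visited [0, 2, 11, 4, 9, 6, 12]. Tests: 7 box, 1 leaf. Nearest: P5.

== RESULT ==
[0, 2, 11, 4, 9, 6, 12]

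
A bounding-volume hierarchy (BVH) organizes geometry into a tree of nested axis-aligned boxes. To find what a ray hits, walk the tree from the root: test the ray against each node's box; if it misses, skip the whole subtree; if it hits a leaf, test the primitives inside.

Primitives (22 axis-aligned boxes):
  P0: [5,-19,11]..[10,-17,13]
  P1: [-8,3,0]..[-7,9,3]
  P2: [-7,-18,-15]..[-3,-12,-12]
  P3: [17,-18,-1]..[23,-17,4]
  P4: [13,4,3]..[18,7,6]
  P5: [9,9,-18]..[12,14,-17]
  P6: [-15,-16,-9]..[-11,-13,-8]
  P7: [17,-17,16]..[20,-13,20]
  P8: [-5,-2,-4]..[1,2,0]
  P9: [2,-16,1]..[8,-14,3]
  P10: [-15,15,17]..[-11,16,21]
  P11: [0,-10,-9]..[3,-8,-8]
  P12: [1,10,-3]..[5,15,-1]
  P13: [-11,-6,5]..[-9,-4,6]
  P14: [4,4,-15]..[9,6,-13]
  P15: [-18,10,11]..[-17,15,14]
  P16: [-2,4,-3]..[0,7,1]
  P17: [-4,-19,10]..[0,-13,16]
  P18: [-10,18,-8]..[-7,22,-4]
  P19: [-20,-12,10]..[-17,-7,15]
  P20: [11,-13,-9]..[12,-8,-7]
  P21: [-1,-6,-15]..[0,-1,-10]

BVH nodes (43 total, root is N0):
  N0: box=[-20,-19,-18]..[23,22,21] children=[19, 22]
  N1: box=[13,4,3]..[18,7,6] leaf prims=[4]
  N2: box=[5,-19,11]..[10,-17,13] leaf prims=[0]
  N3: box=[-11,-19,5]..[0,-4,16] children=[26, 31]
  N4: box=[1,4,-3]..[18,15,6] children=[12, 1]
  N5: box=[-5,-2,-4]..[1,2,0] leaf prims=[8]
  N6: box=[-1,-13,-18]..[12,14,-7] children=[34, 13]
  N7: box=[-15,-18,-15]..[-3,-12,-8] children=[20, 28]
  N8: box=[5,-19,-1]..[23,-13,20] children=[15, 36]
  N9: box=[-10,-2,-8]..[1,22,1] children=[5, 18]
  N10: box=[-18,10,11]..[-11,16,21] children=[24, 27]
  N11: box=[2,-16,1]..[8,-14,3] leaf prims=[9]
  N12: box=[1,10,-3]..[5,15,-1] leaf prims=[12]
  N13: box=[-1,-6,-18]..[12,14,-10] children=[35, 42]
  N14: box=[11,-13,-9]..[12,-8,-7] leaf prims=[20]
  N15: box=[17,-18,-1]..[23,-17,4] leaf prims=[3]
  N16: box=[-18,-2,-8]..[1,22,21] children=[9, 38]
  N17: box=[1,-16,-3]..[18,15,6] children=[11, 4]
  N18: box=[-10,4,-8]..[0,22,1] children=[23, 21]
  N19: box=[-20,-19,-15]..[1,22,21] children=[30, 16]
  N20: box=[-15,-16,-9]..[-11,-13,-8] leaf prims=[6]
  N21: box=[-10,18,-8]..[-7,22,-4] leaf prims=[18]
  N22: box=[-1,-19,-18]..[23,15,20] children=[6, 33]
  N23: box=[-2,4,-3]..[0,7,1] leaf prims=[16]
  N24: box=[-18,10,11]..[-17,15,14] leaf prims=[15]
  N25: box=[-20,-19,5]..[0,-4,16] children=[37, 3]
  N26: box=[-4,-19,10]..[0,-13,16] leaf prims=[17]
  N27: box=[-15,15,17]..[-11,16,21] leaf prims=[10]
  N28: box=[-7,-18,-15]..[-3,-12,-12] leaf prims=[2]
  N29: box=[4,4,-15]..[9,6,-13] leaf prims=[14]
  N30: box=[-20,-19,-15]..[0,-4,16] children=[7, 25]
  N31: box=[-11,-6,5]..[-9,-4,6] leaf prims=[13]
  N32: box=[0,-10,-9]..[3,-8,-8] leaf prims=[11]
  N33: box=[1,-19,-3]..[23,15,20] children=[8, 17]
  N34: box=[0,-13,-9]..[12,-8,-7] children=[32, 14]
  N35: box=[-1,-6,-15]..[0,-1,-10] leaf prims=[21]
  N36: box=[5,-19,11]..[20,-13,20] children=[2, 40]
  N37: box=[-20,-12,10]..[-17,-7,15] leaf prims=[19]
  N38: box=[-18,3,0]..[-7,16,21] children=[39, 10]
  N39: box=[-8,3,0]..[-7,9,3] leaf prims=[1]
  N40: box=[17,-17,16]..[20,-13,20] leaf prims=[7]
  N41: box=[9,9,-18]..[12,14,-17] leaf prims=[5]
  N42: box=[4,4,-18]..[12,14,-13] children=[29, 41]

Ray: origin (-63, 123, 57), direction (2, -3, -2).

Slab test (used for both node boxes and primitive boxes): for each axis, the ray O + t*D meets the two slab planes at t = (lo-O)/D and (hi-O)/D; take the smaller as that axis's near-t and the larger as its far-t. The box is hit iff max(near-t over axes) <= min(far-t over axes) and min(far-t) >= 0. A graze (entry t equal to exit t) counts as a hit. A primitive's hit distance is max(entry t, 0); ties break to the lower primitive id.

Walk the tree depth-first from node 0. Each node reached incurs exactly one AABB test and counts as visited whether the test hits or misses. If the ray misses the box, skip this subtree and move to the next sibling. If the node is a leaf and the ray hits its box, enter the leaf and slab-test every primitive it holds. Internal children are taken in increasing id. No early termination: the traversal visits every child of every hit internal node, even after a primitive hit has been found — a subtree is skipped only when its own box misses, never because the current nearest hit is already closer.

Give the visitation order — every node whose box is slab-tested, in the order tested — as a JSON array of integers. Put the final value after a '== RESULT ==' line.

Trace the traversal:
N0 x:[43/2,43] y:[101/3,142/3] z:[18,75/2] -> hit [101/3,75/2], descend [19, 22]
  N19 x:[43/2,32] y:[101/3,142/3] z:[18,36] -> miss, prune
  N22 x:[31,43] y:[36,142/3] z:[37/2,75/2] -> hit [36,75/2], descend [6, 33]
    N6 x:[31,75/2] y:[109/3,136/3] z:[32,75/2] -> hit [109/3,75/2], descend [13, 34]
      N13 x:[31,75/2] y:[109/3,43] z:[67/2,75/2] -> hit [109/3,75/2], descend [35, 42]
        N35 x:[31,63/2] y:[124/3,43] z:[67/2,36] -> miss, prune
        N42 x:[67/2,75/2] y:[109/3,119/3] z:[35,75/2] -> hit [109/3,75/2], descend [29, 41]
          N29 x:[67/2,36] y:[39,119/3] z:[35,36] -> miss, prune
          N41 x:[36,75/2] y:[109/3,38] z:[37,75/2] -> hit [37,75/2] leaf, test {P5@t=37}
      N34 x:[63/2,75/2] y:[131/3,136/3] z:[32,33] -> miss, prune
    N33 x:[32,43] y:[36,142/3] z:[37/2,30] -> miss, prune

Summary -> nodes [0, 19, 22, 6, 13, 35, 42, 29, 41, 34, 33]; box-tests=11; leaf-entries=1; first=P5

== RESULT ==
[0, 19, 22, 6, 13, 35, 42, 29, 41, 34, 33]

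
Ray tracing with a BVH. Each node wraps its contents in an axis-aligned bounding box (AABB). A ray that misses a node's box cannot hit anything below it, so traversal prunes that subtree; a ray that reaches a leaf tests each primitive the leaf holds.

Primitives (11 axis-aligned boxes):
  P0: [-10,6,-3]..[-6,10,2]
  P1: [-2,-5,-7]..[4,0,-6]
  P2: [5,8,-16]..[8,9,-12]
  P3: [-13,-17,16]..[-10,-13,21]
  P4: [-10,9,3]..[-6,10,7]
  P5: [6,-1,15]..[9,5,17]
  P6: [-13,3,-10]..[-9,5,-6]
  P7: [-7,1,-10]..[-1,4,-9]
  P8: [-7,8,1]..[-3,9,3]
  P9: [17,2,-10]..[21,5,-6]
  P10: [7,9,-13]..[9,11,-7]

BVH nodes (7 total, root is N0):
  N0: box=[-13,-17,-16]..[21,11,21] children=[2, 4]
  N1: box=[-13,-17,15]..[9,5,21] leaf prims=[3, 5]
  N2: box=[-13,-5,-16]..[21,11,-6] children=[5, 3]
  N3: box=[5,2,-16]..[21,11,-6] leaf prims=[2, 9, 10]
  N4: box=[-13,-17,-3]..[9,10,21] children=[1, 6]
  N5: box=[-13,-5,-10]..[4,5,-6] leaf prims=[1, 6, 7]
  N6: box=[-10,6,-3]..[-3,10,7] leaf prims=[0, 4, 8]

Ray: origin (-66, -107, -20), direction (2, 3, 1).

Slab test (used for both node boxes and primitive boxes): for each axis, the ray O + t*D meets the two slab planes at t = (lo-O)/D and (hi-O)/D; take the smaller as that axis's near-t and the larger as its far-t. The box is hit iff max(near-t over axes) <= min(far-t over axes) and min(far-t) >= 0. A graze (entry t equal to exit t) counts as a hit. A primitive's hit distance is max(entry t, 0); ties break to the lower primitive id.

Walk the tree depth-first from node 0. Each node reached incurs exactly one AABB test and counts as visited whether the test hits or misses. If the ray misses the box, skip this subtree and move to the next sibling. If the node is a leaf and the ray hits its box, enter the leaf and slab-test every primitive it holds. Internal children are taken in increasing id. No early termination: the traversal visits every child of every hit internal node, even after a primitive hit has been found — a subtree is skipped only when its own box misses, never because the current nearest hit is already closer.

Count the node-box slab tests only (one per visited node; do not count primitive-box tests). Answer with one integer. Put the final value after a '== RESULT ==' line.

Trace the traversal:
N0 x:[53/2,87/2] y:[30,118/3] z:[4,41] -> hit [30,118/3], descend [2, 4]
  N2 x:[53/2,87/2] y:[34,118/3] z:[4,14] -> miss, prune
  N4 x:[53/2,75/2] y:[30,39] z:[17,41] -> hit [30,75/2], descend [1, 6]
    N1 x:[53/2,75/2] y:[30,112/3] z:[35,41] -> hit [35,112/3] leaf, test {P3(miss), P5@t=36}
    N6 x:[28,63/2] y:[113/3,39] z:[17,27] -> miss, prune

order=[0, 2, 4, 1, 6]  |boxes|=5  |leaves|=1  hit=P5

== RESULT ==
5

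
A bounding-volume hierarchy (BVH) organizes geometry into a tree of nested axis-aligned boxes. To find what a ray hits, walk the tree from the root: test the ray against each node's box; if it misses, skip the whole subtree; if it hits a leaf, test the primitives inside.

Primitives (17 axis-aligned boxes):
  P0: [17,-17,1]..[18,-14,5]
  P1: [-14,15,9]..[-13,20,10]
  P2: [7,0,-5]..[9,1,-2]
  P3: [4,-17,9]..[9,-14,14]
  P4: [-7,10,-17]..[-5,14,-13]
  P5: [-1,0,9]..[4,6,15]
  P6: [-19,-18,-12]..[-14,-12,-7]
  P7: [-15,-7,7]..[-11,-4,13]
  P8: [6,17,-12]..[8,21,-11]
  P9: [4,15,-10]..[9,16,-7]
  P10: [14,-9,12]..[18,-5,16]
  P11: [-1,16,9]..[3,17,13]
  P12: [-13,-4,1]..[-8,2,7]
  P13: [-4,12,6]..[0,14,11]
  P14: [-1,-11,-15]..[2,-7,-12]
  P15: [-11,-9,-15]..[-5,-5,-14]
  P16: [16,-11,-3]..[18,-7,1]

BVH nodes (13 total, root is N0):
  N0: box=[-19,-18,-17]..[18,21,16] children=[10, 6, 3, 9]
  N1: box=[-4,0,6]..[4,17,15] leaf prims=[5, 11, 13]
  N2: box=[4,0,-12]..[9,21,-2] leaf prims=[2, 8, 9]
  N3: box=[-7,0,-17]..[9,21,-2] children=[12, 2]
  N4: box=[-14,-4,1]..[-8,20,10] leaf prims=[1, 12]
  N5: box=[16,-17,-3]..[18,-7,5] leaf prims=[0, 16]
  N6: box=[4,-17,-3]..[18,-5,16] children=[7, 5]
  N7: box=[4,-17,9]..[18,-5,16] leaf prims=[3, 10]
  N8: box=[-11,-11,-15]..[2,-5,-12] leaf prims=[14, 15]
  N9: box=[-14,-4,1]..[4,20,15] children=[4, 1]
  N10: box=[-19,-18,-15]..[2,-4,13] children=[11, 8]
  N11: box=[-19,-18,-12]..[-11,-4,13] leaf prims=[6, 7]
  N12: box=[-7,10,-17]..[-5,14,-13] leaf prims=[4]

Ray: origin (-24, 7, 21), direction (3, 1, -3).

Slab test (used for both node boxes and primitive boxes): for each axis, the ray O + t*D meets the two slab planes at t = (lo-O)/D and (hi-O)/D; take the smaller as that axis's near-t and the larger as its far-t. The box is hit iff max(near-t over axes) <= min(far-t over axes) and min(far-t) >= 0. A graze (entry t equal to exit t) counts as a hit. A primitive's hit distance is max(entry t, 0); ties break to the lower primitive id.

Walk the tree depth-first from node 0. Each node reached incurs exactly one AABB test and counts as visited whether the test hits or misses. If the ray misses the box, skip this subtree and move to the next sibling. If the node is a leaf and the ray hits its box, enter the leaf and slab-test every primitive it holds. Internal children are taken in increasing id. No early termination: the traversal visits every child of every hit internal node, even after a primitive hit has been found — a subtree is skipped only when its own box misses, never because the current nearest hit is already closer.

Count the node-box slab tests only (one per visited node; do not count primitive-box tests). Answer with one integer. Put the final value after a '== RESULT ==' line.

Traverse from the root:
N0 x:[5/3,14] y:[-25,14] z:[5/3,38/3] -> hit [5/3,38/3], descend [3, 6, 9, 10]
  N3 x:[17/3,11] y:[-7,14] z:[23/3,38/3] -> hit [23/3,11], descend [2, 12]
    N2 x:[28/3,11] y:[-7,14] z:[23/3,11] -> hit [28/3,11] leaf, test {P2(miss), P8@t=32/3, P9(miss)}
    N12 x:[17/3,19/3] y:[3,7] z:[34/3,38/3] -> miss, prune
  N6 x:[28/3,14] y:[-24,-12] z:[5/3,8] -> miss, prune
  N9 x:[10/3,28/3] y:[-11,13] z:[2,20/3] -> hit [10/3,20/3], descend [1, 4]
    N1 x:[20/3,28/3] y:[-7,10] z:[2,5] -> miss, prune
    N4 x:[10/3,16/3] y:[-11,13] z:[11/3,20/3] -> hit [11/3,16/3] leaf, test {P1(miss), P12(miss)}
  N10 x:[5/3,26/3] y:[-25,-11] z:[8/3,12] -> miss, prune

Summary -> nodes [0, 3, 2, 12, 6, 9, 1, 4, 10]; box-tests=9; leaf-entries=2; first=P8

== RESULT ==
9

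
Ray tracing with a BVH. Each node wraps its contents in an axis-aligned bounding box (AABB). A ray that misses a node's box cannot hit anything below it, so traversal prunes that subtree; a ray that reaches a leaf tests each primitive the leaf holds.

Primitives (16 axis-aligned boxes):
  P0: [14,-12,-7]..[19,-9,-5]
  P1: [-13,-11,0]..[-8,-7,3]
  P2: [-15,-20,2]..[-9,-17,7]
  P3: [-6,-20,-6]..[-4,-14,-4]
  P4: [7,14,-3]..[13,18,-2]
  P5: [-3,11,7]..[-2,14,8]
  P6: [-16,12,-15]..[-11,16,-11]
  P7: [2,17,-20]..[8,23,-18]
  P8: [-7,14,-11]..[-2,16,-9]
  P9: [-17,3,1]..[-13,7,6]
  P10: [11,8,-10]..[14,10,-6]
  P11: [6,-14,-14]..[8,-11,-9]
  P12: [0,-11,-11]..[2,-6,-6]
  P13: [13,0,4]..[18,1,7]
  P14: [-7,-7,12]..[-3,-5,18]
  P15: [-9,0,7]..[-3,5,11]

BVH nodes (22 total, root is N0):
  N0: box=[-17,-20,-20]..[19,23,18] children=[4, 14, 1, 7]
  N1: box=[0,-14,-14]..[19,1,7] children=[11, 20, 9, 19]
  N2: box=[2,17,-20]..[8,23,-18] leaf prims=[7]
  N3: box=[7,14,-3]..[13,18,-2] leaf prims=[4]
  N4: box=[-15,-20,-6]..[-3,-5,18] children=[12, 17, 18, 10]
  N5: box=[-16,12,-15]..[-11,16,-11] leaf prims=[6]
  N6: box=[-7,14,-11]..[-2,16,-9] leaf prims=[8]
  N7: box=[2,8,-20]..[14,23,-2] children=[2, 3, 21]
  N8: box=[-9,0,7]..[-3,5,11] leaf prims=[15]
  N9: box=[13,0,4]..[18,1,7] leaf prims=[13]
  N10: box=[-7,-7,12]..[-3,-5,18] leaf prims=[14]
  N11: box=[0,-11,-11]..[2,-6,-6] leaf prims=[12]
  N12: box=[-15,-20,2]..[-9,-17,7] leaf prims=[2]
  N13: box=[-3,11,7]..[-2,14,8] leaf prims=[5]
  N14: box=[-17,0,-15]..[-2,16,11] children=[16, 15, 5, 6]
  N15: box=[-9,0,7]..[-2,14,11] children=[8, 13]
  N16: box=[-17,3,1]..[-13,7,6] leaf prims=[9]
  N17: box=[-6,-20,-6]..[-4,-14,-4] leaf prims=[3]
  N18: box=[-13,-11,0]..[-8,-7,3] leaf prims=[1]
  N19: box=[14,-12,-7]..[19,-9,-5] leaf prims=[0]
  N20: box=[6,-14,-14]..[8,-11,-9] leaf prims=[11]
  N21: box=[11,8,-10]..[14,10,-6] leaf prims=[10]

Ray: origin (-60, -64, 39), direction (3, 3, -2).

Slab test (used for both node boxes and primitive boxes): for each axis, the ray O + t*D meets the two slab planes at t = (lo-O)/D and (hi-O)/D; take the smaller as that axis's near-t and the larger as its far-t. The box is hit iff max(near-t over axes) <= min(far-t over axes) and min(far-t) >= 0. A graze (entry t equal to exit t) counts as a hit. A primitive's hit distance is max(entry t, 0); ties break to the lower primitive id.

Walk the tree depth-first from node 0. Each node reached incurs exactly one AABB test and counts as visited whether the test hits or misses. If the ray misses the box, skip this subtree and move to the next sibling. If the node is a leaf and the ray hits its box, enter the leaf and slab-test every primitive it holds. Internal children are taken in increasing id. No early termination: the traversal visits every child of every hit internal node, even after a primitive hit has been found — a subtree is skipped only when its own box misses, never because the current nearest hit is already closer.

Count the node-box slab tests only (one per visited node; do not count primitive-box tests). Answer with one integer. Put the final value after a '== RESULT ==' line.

Trace the traversal:
N0 x:[43/3,79/3] y:[44/3,29] z:[21/2,59/2] -> hit [44/3,79/3], descend [1, 4, 7, 14]
  N1 x:[20,79/3] y:[50/3,65/3] z:[16,53/2] -> hit [20,65/3], descend [9, 11, 19, 20]
    N9 x:[73/3,26] y:[64/3,65/3] z:[16,35/2] -> miss, prune
    N11 x:[20,62/3] y:[53/3,58/3] z:[45/2,25] -> miss, prune
    N19 x:[74/3,79/3] y:[52/3,55/3] z:[22,23] -> miss, prune
    N20 x:[22,68/3] y:[50/3,53/3] z:[24,53/2] -> miss, prune
  N4 x:[15,19] y:[44/3,59/3] z:[21/2,45/2] -> hit [15,19], descend [10, 12, 17, 18]
    N10 x:[53/3,19] y:[19,59/3] z:[21/2,27/2] -> miss, prune
    N12 x:[15,17] y:[44/3,47/3] z:[16,37/2] -> miss, prune
    N17 x:[18,56/3] y:[44/3,50/3] z:[43/2,45/2] -> miss, prune
    N18 x:[47/3,52/3] y:[53/3,19] z:[18,39/2] -> miss, prune
  N7 x:[62/3,74/3] y:[24,29] z:[41/2,59/2] -> hit [24,74/3], descend [2, 3, 21]
    N2 x:[62/3,68/3] y:[27,29] z:[57/2,59/2] -> miss, prune
    N3 x:[67/3,73/3] y:[26,82/3] z:[41/2,21] -> miss, prune
    N21 x:[71/3,74/3] y:[24,74/3] z:[45/2,49/2] -> hit [24,49/2] leaf, test {P10@t=24}
  N14 x:[43/3,58/3] y:[64/3,80/3] z:[14,27] -> miss, prune

Visited [0, 1, 9, 11, 19, 20, 4, 10, 12, 17, 18, 7, 2, 3, 21, 14]. Tests: 16 box, 1 leaf. Nearest: P10.

== RESULT ==
16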